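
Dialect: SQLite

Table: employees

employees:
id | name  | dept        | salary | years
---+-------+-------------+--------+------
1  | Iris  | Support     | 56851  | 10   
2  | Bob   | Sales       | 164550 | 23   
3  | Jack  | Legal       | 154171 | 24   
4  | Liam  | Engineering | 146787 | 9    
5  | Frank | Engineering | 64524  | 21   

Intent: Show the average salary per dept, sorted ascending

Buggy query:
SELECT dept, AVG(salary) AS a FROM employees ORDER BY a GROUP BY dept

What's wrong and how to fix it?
Bug: GROUP BY must precede ORDER BY

Fix: Move ORDER BY to the end, after GROUP BY

Corrected query:
SELECT dept, AVG(salary) AS a FROM employees GROUP BY dept ORDER BY a

Result:
dept        | a       
------------+---------
Support     | 56851   
Engineering | 105655.5
Legal       | 154171  
Sales       | 164550  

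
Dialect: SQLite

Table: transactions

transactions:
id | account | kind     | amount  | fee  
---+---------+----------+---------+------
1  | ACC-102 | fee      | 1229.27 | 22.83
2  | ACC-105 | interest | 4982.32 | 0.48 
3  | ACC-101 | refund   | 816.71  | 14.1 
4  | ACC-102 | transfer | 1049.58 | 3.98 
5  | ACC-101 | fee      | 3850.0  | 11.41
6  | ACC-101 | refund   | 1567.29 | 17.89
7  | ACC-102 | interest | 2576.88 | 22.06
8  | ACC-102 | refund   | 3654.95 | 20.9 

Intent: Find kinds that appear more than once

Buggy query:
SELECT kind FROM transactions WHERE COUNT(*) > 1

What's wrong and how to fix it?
Bug: WHERE can't reference COUNT(*); aggregates are computed after WHERE

Fix: Group first, then use HAVING for the count condition

Corrected query:
SELECT kind FROM transactions GROUP BY kind HAVING COUNT(*) > 1

Result:
kind    
--------
fee     
interest
refund  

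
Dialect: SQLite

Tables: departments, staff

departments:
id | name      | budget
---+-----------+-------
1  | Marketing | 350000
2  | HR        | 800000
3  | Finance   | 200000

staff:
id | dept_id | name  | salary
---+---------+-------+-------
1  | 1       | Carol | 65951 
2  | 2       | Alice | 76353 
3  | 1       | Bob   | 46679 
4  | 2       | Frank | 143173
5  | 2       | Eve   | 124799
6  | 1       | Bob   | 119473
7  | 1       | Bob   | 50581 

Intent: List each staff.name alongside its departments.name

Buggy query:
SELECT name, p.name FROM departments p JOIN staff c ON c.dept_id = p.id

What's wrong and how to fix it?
Bug: Both tables have a 'name' column; the unqualified reference is ambiguous

Fix: Prefix ambiguous columns with the table alias

Corrected query:
SELECT c.name, p.name FROM departments p JOIN staff c ON c.dept_id = p.id

Result:
name  | name     
------+----------
Carol | Marketing
Alice | HR       
Bob   | Marketing
Frank | HR       
Eve   | HR       
Bob   | Marketing
Bob   | Marketing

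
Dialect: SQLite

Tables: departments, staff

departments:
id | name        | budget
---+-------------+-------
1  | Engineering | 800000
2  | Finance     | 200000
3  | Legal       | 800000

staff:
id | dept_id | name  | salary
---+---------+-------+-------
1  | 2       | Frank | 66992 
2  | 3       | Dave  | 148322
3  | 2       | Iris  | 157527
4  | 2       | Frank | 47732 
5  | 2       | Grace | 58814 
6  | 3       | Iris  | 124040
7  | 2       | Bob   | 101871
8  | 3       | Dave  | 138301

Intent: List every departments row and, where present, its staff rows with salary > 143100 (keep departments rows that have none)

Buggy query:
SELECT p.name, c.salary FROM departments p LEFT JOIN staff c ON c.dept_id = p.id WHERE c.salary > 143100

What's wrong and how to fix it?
Bug: Filtering c.salary in WHERE discards the NULL rows produced by LEFT JOIN, turning it into an inner join

Fix: Put 'c.salary > 143100' in the JOIN's ON clause instead of WHERE

Corrected query:
SELECT p.name, c.salary FROM departments p LEFT JOIN staff c ON c.dept_id = p.id AND c.salary > 143100

Result:
name        | salary
------------+-------
Engineering | NULL  
Finance     | 157527
Legal       | 148322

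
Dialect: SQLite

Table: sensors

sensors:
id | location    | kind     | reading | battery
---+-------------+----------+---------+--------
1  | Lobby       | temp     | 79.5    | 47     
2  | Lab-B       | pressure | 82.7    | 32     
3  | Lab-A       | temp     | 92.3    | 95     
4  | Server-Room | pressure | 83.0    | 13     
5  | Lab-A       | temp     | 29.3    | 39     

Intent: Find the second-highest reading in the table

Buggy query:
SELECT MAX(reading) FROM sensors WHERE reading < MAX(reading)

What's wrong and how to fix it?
Bug: MAX(reading) on the right of the comparison is an aggregate-in-WHERE error

Fix: Compute the overall MAX in a subquery, then take MAX of rows below it

Corrected query:
SELECT MAX(reading) FROM sensors WHERE reading < (SELECT MAX(reading) FROM sensors)

Result:
MAX(reading)
------------
83          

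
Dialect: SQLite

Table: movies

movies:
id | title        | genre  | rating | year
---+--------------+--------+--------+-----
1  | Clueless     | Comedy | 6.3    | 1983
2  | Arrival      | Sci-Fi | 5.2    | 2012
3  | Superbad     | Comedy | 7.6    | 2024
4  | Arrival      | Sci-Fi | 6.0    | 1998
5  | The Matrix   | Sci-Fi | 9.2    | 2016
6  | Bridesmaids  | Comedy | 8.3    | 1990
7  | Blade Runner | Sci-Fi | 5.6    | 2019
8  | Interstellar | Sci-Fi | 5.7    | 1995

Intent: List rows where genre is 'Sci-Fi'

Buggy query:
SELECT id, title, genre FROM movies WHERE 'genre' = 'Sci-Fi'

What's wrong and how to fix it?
Bug: 'genre' in single quotes is a string literal, not the column; the comparison is literal-vs-literal and never true

Fix: Reference the column as genre without single quotes

Corrected query:
SELECT id, title, genre FROM movies WHERE genre = 'Sci-Fi'

Result:
id | title        | genre 
---+--------------+-------
2  | Arrival      | Sci-Fi
4  | Arrival      | Sci-Fi
5  | The Matrix   | Sci-Fi
7  | Blade Runner | Sci-Fi
8  | Interstellar | Sci-Fi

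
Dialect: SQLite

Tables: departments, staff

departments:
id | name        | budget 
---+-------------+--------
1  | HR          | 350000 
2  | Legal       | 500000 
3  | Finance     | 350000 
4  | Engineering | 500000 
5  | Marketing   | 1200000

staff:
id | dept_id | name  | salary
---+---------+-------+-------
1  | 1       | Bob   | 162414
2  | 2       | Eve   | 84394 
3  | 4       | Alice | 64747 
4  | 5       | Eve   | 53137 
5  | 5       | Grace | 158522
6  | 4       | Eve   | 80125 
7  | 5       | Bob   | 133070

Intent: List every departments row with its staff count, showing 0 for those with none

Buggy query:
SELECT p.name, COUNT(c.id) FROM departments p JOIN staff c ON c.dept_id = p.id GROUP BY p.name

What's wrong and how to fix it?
Bug: INNER JOIN drops departments rows that have no matching staff rows

Fix: Use LEFT JOIN so parents without children still appear (COUNT(c.id) gives 0)

Corrected query:
SELECT p.name, COUNT(c.id) FROM departments p LEFT JOIN staff c ON c.dept_id = p.id GROUP BY p.name

Result:
name        | COUNT(c.id)
------------+------------
Engineering | 2          
Finance     | 0          
HR          | 1          
Legal       | 1          
Marketing   | 3          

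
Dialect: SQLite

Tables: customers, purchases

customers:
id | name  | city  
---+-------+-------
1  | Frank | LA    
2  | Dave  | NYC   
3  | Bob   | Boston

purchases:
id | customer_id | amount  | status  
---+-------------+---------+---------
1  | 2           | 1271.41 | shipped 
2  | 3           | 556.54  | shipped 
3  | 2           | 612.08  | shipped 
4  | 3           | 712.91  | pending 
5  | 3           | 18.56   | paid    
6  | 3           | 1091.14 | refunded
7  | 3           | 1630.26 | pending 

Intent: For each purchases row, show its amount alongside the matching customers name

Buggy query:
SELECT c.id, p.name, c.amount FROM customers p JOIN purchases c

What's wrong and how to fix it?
Bug: Missing join condition: each purchases row is matched to all customers rows instead of just its own

Fix: Add ON c.customer_id = p.id to the JOIN

Corrected query:
SELECT c.id, p.name, c.amount FROM customers p JOIN purchases c ON c.customer_id = p.id

Result:
id | name | amount 
---+------+--------
1  | Dave | 1271.41
2  | Bob  | 556.54 
3  | Dave | 612.08 
4  | Bob  | 712.91 
5  | Bob  | 18.56  
6  | Bob  | 1091.14
7  | Bob  | 1630.26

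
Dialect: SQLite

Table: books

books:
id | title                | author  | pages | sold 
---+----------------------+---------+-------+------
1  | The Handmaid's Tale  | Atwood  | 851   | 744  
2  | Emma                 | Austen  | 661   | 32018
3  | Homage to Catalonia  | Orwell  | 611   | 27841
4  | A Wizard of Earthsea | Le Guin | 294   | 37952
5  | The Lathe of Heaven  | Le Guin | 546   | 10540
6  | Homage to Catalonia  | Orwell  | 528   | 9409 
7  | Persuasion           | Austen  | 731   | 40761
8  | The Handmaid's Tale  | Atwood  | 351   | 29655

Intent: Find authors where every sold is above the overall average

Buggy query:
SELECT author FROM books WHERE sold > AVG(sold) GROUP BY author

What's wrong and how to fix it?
Bug: WHERE evaluates per row before aggregation, so AVG() is unavailable

Fix: Compute the overall average in a scalar subquery and compare each group's MIN against it in HAVING

Corrected query:
SELECT author FROM books GROUP BY author HAVING MIN(sold) > (SELECT AVG(sold) FROM books)

Result:
author
------
Austen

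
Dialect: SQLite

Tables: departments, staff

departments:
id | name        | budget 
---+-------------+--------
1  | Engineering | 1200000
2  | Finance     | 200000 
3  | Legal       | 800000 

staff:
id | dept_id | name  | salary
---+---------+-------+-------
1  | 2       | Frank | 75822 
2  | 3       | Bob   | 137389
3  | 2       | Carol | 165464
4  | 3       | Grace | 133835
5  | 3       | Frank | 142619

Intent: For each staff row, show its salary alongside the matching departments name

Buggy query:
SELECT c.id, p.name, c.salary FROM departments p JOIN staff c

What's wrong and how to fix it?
Bug: Missing join condition: each staff row is matched to all departments rows instead of just its own

Fix: Specify the join condition linking the foreign key to the parent id

Corrected query:
SELECT c.id, p.name, c.salary FROM departments p JOIN staff c ON c.dept_id = p.id

Result:
id | name    | salary
---+---------+-------
1  | Finance | 75822 
2  | Legal   | 137389
3  | Finance | 165464
4  | Legal   | 133835
5  | Legal   | 142619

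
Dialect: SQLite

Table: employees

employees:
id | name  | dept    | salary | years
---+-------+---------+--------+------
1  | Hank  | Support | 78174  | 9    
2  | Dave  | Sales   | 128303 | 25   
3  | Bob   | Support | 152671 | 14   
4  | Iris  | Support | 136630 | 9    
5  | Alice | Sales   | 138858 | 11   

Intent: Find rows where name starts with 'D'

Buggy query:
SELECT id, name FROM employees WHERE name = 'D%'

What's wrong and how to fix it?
Bug: Wildcards only work with LIKE; '=' treats '%' as a literal character

Fix: Replace '=' with LIKE so 'D%' is treated as a pattern

Corrected query:
SELECT id, name FROM employees WHERE name LIKE 'D%'

Result:
id | name
---+-----
2  | Dave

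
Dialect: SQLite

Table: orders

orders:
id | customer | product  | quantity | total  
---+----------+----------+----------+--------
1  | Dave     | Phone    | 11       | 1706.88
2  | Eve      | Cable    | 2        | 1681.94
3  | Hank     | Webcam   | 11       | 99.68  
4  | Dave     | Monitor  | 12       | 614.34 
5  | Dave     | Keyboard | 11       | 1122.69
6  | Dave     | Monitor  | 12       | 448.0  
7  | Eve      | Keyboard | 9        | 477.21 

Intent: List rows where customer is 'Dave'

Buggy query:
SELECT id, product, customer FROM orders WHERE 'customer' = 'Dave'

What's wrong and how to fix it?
Bug: 'customer' in single quotes is a string literal, not the column; the comparison is literal-vs-literal and never true

Fix: Remove the quotes around the column name (or use double quotes for an identifier)

Corrected query:
SELECT id, product, customer FROM orders WHERE customer = 'Dave'

Result:
id | product  | customer
---+----------+---------
1  | Phone    | Dave    
4  | Monitor  | Dave    
5  | Keyboard | Dave    
6  | Monitor  | Dave    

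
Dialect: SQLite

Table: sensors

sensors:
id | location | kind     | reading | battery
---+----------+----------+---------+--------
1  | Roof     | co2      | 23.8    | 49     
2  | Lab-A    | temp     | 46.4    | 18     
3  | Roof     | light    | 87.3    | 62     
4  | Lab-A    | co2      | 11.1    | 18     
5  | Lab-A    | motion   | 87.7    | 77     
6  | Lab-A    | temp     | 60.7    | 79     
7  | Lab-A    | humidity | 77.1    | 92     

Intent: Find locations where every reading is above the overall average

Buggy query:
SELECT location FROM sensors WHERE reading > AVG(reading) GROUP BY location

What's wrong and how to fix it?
Bug: AVG() is an aggregate; it can't sit directly in WHERE

Fix: Use a subquery for AVG and a HAVING MIN(...) filter so the condition holds for every row in the group

Corrected query:
SELECT location FROM sensors GROUP BY location HAVING MIN(reading) > (SELECT AVG(reading) FROM sensors)

Result:
(no rows)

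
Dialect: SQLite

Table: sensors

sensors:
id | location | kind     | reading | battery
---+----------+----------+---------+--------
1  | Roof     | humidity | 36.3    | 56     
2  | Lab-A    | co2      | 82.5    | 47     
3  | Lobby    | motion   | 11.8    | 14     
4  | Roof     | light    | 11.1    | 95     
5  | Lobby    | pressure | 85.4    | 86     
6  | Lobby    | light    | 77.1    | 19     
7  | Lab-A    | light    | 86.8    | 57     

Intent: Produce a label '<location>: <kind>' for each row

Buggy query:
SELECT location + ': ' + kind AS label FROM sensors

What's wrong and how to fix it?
Bug: SQLite uses || for string concatenation; + coerces text to numbers (yielding 0)

Fix: Use the || operator for string concatenation

Corrected query:
SELECT location || ': ' || kind AS label FROM sensors

Result:
label          
---------------
Roof: humidity 
Lab-A: co2     
Lobby: motion  
Roof: light    
Lobby: pressure
Lobby: light   
Lab-A: light   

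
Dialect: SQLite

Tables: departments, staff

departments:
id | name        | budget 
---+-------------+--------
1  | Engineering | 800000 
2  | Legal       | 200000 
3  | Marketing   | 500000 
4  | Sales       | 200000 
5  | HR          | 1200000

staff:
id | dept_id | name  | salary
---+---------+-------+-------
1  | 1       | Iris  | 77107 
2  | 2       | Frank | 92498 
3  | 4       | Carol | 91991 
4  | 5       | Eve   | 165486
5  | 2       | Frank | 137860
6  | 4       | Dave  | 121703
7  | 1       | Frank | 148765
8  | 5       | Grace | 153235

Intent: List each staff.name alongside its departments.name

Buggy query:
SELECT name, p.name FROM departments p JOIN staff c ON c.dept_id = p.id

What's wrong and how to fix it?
Bug: Both tables have a 'name' column; the unqualified reference is ambiguous

Fix: Prefix ambiguous columns with the table alias

Corrected query:
SELECT c.name, p.name FROM departments p JOIN staff c ON c.dept_id = p.id

Result:
name  | name       
------+------------
Iris  | Engineering
Frank | Legal      
Carol | Sales      
Eve   | HR         
Frank | Legal      
Dave  | Sales      
Frank | Engineering
Grace | HR         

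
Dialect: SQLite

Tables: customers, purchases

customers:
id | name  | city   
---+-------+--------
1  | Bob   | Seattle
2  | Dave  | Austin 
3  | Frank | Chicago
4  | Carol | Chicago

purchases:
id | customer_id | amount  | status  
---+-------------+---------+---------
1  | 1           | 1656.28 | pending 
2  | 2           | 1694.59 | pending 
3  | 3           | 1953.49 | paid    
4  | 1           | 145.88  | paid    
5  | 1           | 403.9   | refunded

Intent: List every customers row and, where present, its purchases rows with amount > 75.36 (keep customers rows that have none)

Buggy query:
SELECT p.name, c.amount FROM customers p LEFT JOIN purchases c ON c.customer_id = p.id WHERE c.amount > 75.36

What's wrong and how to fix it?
Bug: A WHERE condition on the right-hand table after LEFT JOIN drops unmatched parents

Fix: Put 'c.amount > 75.36' in the JOIN's ON clause instead of WHERE

Corrected query:
SELECT p.name, c.amount FROM customers p LEFT JOIN purchases c ON c.customer_id = p.id AND c.amount > 75.36

Result:
name  | amount 
------+--------
Bob   | 145.88 
Bob   | 403.9  
Bob   | 1656.28
Dave  | 1694.59
Frank | 1953.49
Carol | NULL   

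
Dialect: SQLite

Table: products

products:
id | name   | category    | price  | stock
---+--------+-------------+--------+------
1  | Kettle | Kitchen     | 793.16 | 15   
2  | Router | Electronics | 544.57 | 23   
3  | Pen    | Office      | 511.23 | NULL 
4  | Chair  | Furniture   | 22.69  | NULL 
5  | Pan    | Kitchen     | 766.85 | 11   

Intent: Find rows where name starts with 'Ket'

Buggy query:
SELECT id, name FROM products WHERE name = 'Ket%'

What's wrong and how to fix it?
Bug: '=' compares the literal string including the % character; pattern matching needs LIKE

Fix: Replace '=' with LIKE so 'Ket%' is treated as a pattern

Corrected query:
SELECT id, name FROM products WHERE name LIKE 'Ket%'

Result:
id | name  
---+-------
1  | Kettle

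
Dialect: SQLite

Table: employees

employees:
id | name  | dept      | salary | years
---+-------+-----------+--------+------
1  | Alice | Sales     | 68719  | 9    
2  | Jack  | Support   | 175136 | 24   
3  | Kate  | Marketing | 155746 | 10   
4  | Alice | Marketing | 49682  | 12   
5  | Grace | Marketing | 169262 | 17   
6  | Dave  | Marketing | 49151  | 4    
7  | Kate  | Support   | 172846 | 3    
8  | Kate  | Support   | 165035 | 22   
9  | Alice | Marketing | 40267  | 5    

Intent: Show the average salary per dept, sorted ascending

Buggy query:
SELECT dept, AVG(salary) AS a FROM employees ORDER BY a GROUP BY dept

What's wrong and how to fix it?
Bug: GROUP BY must precede ORDER BY

Fix: Move ORDER BY to the end, after GROUP BY

Corrected query:
SELECT dept, AVG(salary) AS a FROM employees GROUP BY dept ORDER BY a

Result:
dept      | a            
----------+--------------
Sales     | 68719        
Marketing | 92821.6      
Support   | 171005.666667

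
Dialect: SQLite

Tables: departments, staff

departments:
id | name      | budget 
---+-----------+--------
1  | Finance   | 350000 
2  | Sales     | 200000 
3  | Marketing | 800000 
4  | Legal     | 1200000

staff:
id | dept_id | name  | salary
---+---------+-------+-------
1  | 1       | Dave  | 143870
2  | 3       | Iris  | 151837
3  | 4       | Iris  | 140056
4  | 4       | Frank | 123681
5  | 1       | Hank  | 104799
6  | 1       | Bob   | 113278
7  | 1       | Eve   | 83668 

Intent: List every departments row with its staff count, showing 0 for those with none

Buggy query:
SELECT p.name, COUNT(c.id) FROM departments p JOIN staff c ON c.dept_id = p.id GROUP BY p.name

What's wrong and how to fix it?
Bug: An inner join excludes parents with zero children

Fix: Use LEFT JOIN so parents without children still appear (COUNT(c.id) gives 0)

Corrected query:
SELECT p.name, COUNT(c.id) FROM departments p LEFT JOIN staff c ON c.dept_id = p.id GROUP BY p.name

Result:
name      | COUNT(c.id)
----------+------------
Finance   | 4          
Legal     | 2          
Marketing | 1          
Sales     | 0          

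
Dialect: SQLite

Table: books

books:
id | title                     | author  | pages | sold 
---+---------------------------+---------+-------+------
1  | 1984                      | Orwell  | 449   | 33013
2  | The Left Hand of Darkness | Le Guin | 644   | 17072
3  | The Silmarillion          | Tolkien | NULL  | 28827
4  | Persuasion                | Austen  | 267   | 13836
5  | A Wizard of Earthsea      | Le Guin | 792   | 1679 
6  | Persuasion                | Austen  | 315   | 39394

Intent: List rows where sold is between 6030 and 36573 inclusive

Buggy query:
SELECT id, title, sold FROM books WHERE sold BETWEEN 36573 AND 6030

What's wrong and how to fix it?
Bug: The bounds are reversed; BETWEEN a AND b requires a <= b to match anything

Fix: Write BETWEEN 6030 AND 36573

Corrected query:
SELECT id, title, sold FROM books WHERE sold BETWEEN 6030 AND 36573

Result:
id | title                     | sold 
---+---------------------------+------
1  | 1984                      | 33013
2  | The Left Hand of Darkness | 17072
3  | The Silmarillion          | 28827
4  | Persuasion                | 13836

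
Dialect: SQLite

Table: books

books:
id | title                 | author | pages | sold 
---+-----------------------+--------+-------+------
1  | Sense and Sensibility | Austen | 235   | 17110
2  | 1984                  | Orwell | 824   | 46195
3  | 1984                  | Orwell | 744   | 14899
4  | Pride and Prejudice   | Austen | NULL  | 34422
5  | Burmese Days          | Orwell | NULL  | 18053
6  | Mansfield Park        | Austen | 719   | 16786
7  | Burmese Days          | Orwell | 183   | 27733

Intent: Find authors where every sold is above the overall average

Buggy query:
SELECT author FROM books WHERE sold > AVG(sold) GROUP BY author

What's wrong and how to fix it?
Bug: AVG() is an aggregate; it can't sit directly in WHERE

Fix: Use a subquery for AVG and a HAVING MIN(...) filter so the condition holds for every row in the group

Corrected query:
SELECT author FROM books GROUP BY author HAVING MIN(sold) > (SELECT AVG(sold) FROM books)

Result:
(no rows)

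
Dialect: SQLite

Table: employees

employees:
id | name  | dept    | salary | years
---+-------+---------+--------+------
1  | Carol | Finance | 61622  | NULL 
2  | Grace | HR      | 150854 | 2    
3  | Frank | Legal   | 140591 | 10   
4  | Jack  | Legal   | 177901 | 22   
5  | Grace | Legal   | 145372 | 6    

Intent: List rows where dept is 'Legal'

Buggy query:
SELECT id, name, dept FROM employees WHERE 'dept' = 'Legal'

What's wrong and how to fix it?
Bug: Single quotes denote string literals in SQL; the column name is being compared as a constant string

Fix: Reference the column as dept without single quotes

Corrected query:
SELECT id, name, dept FROM employees WHERE dept = 'Legal'

Result:
id | name  | dept 
---+-------+------
3  | Frank | Legal
4  | Jack  | Legal
5  | Grace | Legal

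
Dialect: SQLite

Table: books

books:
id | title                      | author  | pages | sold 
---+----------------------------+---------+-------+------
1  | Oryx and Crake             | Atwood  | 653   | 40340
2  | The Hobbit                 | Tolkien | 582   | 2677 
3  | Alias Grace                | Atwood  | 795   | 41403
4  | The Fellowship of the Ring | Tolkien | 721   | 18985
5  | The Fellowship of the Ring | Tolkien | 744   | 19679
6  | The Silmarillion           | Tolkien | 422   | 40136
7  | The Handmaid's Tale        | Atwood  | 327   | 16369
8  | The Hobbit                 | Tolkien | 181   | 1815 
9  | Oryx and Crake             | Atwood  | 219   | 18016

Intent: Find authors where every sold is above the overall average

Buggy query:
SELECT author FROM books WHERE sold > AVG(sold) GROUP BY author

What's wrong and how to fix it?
Bug: WHERE evaluates per row before aggregation, so AVG() is unavailable

Fix: Use a subquery for AVG and a HAVING MIN(...) filter so the condition holds for every row in the group

Corrected query:
SELECT author FROM books GROUP BY author HAVING MIN(sold) > (SELECT AVG(sold) FROM books)

Result:
(no rows)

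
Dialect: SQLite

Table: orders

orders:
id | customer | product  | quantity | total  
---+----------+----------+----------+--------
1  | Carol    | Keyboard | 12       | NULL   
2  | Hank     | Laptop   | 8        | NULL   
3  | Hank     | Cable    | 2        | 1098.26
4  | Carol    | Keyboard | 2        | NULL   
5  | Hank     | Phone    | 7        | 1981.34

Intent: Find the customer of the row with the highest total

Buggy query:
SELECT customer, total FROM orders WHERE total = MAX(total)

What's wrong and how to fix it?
Bug: WHERE is evaluated per row; an aggregate over the whole table isn't defined there

Fix: Use a subquery: WHERE total = (SELECT MAX(total) FROM orders)

Corrected query:
SELECT customer, total FROM orders WHERE total = (SELECT MAX(total) FROM orders)

Result:
customer | total  
---------+--------
Hank     | 1981.34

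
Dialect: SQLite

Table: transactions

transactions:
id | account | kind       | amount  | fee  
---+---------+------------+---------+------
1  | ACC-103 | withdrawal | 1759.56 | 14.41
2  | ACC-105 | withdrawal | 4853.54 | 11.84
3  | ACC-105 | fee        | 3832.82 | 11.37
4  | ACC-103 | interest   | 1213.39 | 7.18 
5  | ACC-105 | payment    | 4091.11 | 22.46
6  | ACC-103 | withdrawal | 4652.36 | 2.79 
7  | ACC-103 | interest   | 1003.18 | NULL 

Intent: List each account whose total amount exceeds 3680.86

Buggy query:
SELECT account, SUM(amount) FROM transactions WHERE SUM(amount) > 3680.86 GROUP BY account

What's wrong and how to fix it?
Bug: Aggregate functions cannot appear in a WHERE clause

Fix: Move the aggregate condition to a HAVING clause

Corrected query:
SELECT account, SUM(amount) FROM transactions GROUP BY account HAVING SUM(amount) > 3680.86

Result:
account | SUM(amount)
--------+------------
ACC-103 | 8628.49    
ACC-105 | 12777.47   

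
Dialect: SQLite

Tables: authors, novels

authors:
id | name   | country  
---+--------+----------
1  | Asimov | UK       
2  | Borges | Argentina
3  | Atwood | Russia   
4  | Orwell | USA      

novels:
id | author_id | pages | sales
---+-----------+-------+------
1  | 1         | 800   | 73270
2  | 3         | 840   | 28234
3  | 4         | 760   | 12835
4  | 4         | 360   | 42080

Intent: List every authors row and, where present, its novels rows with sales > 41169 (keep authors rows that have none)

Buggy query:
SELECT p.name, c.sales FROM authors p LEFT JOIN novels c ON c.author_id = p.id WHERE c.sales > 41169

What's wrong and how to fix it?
Bug: Filtering c.sales in WHERE discards the NULL rows produced by LEFT JOIN, turning it into an inner join

Fix: Put 'c.sales > 41169' in the JOIN's ON clause instead of WHERE

Corrected query:
SELECT p.name, c.sales FROM authors p LEFT JOIN novels c ON c.author_id = p.id AND c.sales > 41169

Result:
name   | sales
-------+------
Asimov | 73270
Borges | NULL 
Atwood | NULL 
Orwell | 42080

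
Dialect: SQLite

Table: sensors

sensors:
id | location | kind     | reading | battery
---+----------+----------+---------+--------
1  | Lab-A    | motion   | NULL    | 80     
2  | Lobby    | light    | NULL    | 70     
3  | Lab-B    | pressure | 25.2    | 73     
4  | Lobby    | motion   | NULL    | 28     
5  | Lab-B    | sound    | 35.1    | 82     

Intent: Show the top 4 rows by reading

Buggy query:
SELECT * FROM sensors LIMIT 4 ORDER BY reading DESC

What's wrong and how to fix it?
Bug: LIMIT must come after ORDER BY

Fix: Sort with ORDER BY, then apply LIMIT

Corrected query:
SELECT * FROM sensors ORDER BY reading DESC LIMIT 4

Result:
id | location | kind     | reading | battery
---+----------+----------+---------+--------
5  | Lab-B    | sound    | 35.1    | 82     
3  | Lab-B    | pressure | 25.2    | 73     
1  | Lab-A    | motion   | NULL    | 80     
2  | Lobby    | light    | NULL    | 70     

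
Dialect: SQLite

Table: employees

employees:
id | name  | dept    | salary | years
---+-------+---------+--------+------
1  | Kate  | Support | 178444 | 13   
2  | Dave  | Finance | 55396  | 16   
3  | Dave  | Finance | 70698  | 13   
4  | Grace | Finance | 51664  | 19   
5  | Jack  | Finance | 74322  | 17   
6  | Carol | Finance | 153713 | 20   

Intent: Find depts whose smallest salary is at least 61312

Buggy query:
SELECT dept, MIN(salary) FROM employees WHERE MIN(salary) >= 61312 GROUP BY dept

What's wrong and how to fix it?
Bug: MIN() in WHERE is a misuse of aggregate

Fix: Replace WHERE with HAVING after the GROUP BY

Corrected query:
SELECT dept, MIN(salary) FROM employees GROUP BY dept HAVING MIN(salary) >= 61312

Result:
dept    | MIN(salary)
--------+------------
Support | 178444     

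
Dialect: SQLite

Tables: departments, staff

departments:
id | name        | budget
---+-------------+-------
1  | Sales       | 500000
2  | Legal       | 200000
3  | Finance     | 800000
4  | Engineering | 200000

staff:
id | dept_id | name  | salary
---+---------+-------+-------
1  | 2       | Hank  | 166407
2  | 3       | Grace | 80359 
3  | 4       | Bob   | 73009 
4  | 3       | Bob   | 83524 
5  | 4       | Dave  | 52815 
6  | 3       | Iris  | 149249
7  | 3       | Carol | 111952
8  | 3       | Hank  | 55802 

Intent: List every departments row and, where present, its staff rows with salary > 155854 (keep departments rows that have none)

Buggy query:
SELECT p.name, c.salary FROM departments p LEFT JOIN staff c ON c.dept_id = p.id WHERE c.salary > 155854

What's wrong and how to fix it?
Bug: Filtering c.salary in WHERE discards the NULL rows produced by LEFT JOIN, turning it into an inner join

Fix: Put 'c.salary > 155854' in the JOIN's ON clause instead of WHERE

Corrected query:
SELECT p.name, c.salary FROM departments p LEFT JOIN staff c ON c.dept_id = p.id AND c.salary > 155854

Result:
name        | salary
------------+-------
Sales       | NULL  
Legal       | 166407
Finance     | NULL  
Engineering | NULL  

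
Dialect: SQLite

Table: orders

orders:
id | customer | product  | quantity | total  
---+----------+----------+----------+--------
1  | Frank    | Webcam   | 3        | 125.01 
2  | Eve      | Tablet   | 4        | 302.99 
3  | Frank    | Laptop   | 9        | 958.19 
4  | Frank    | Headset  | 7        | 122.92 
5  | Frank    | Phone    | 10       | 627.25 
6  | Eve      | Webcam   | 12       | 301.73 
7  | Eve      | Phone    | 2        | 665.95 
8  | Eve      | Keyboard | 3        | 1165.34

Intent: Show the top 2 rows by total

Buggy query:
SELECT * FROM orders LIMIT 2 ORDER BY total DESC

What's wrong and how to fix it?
Bug: LIMIT must come after ORDER BY

Fix: Sort with ORDER BY, then apply LIMIT

Corrected query:
SELECT * FROM orders ORDER BY total DESC LIMIT 2

Result:
id | customer | product  | quantity | total  
---+----------+----------+----------+--------
8  | Eve      | Keyboard | 3        | 1165.34
3  | Frank    | Laptop   | 9        | 958.19 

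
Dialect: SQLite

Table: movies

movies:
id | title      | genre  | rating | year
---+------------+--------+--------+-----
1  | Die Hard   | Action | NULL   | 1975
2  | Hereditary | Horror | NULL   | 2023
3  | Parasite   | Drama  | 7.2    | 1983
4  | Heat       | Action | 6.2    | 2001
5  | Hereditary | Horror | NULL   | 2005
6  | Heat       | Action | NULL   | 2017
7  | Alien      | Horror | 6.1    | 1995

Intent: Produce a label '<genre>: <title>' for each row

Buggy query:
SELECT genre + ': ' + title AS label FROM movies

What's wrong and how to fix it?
Bug: '+' is numeric addition; on text columns SQLite converts them to 0 instead of concatenating

Fix: Use the || operator for string concatenation

Corrected query:
SELECT genre || ': ' || title AS label FROM movies

Result:
label             
------------------
Action: Die Hard  
Horror: Hereditary
Drama: Parasite   
Action: Heat      
Horror: Hereditary
Action: Heat      
Horror: Alien     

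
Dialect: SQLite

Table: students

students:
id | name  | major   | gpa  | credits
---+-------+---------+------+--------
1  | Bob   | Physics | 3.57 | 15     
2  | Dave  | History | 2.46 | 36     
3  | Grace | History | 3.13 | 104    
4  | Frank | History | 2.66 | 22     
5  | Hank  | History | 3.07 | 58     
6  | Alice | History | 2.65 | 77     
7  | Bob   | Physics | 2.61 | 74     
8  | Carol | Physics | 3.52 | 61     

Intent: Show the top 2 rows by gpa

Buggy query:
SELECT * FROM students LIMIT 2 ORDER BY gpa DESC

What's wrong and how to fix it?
Bug: ORDER BY cannot follow LIMIT; LIMIT is the final clause

Fix: Sort with ORDER BY, then apply LIMIT

Corrected query:
SELECT * FROM students ORDER BY gpa DESC LIMIT 2

Result:
id | name  | major   | gpa  | credits
---+-------+---------+------+--------
1  | Bob   | Physics | 3.57 | 15     
8  | Carol | Physics | 3.52 | 61     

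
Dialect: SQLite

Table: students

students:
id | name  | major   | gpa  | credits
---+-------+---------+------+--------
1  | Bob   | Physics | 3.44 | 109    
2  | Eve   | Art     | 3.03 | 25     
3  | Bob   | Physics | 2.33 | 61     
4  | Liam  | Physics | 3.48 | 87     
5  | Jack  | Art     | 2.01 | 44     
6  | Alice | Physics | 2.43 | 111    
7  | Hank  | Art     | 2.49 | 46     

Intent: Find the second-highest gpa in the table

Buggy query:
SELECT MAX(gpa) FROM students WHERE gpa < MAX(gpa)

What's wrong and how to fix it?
Bug: The inner MAX is an aggregate inside WHERE, which is not allowed

Fix: Compute the overall MAX in a subquery, then take MAX of rows below it

Corrected query:
SELECT MAX(gpa) FROM students WHERE gpa < (SELECT MAX(gpa) FROM students)

Result:
MAX(gpa)
--------
3.44    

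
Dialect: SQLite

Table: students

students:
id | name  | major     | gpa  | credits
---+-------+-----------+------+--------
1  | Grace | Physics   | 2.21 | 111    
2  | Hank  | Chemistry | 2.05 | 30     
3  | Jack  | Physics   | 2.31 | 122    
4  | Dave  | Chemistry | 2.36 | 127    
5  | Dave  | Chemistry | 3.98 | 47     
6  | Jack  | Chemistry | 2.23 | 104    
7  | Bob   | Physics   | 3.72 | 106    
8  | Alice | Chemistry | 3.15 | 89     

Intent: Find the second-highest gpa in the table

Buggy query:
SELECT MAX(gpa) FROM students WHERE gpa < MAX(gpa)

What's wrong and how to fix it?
Bug: MAX(gpa) on the right of the comparison is an aggregate-in-WHERE error

Fix: Compute the overall MAX in a subquery, then take MAX of rows below it

Corrected query:
SELECT MAX(gpa) FROM students WHERE gpa < (SELECT MAX(gpa) FROM students)

Result:
MAX(gpa)
--------
3.72    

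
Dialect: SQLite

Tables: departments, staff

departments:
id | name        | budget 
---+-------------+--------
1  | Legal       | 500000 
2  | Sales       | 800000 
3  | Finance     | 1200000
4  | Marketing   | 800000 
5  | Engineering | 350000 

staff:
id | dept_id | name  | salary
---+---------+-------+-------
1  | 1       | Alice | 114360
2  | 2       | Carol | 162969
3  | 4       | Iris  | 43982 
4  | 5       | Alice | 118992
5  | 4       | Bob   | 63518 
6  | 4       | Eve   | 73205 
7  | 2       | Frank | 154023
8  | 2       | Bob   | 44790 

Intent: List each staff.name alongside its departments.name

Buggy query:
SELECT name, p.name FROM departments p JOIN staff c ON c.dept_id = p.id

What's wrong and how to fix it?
Bug: Both tables have a 'name' column; the unqualified reference is ambiguous

Fix: Qualify the column with its table alias (c.name)

Corrected query:
SELECT c.name, p.name FROM departments p JOIN staff c ON c.dept_id = p.id

Result:
name  | name       
------+------------
Alice | Legal      
Carol | Sales      
Iris  | Marketing  
Alice | Engineering
Bob   | Marketing  
Eve   | Marketing  
Frank | Sales      
Bob   | Sales      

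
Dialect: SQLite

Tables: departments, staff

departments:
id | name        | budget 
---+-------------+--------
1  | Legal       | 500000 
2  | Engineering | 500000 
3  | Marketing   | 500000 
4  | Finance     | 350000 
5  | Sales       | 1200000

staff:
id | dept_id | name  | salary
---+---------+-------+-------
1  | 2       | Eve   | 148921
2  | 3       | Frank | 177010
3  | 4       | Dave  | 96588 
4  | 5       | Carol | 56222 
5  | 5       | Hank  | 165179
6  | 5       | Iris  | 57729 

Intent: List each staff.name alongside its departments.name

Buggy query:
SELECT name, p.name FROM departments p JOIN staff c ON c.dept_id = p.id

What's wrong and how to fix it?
Bug: 'name' exists in both joined tables, so the database can't tell which one is meant

Fix: Qualify the column with its table alias (c.name)

Corrected query:
SELECT c.name, p.name FROM departments p JOIN staff c ON c.dept_id = p.id

Result:
name  | name       
------+------------
Eve   | Engineering
Frank | Marketing  
Dave  | Finance    
Carol | Sales      
Hank  | Sales      
Iris  | Sales      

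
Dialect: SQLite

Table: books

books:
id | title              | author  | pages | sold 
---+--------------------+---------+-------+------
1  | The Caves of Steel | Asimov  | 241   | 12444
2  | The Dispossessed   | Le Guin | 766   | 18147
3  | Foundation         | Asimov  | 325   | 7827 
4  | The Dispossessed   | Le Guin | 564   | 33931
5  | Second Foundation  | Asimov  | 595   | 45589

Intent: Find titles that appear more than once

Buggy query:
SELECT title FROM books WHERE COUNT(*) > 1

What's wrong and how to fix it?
Bug: WHERE can't reference COUNT(*); aggregates are computed after WHERE

Fix: GROUP BY title, then filter groups with HAVING COUNT(*) > 1

Corrected query:
SELECT title FROM books GROUP BY title HAVING COUNT(*) > 1

Result:
title           
----------------
The Dispossessed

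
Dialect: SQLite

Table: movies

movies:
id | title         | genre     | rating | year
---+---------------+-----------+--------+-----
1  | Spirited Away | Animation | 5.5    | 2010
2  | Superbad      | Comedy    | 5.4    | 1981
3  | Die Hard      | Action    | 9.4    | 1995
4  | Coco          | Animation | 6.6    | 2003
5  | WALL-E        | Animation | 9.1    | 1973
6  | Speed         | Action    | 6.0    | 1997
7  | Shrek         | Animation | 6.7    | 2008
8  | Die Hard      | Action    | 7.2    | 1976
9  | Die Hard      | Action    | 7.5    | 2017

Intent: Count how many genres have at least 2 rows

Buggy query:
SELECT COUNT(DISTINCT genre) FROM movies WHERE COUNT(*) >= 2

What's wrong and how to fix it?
Bug: WHERE filters individual rows, not groups, so a group-level COUNT is invalid there

Fix: Group first with HAVING COUNT(*) >= 2, then COUNT the resulting groups

Corrected query:
SELECT COUNT(*) FROM (SELECT genre FROM movies GROUP BY genre HAVING COUNT(*) >= 2)

Result:
COUNT(*)
--------
2       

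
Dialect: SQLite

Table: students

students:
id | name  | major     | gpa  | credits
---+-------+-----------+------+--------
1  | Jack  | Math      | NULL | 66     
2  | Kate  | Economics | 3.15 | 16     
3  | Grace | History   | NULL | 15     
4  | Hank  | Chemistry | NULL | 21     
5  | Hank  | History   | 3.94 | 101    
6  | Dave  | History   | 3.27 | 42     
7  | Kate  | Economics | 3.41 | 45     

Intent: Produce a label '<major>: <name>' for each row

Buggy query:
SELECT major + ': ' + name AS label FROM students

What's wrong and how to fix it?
Bug: '+' is numeric addition; on text columns SQLite converts them to 0 instead of concatenating

Fix: Use the || operator for string concatenation

Corrected query:
SELECT major || ': ' || name AS label FROM students

Result:
label          
---------------
Math: Jack     
Economics: Kate
History: Grace 
Chemistry: Hank
History: Hank  
History: Dave  
Economics: Kate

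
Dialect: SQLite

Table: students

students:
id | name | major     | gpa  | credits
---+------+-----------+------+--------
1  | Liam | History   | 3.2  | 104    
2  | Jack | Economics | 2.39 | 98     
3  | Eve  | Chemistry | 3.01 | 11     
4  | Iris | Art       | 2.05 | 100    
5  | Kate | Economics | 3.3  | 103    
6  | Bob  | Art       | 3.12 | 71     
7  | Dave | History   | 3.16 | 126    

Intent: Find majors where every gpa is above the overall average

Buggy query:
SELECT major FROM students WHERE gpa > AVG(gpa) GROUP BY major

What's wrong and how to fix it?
Bug: AVG() is an aggregate; it can't sit directly in WHERE

Fix: Compute the overall average in a scalar subquery and compare each group's MIN against it in HAVING

Corrected query:
SELECT major FROM students GROUP BY major HAVING MIN(gpa) > (SELECT AVG(gpa) FROM students)

Result:
major    
---------
Chemistry
History  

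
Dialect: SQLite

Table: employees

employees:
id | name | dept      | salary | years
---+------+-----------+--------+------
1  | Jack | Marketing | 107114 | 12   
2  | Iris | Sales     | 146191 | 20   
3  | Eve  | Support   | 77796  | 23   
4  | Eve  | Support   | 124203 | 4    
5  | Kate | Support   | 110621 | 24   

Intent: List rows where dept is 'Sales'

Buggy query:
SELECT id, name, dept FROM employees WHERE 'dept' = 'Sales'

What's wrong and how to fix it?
Bug: Single quotes denote string literals in SQL; the column name is being compared as a constant string

Fix: Reference the column as dept without single quotes

Corrected query:
SELECT id, name, dept FROM employees WHERE dept = 'Sales'

Result:
id | name | dept 
---+------+------
2  | Iris | Sales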